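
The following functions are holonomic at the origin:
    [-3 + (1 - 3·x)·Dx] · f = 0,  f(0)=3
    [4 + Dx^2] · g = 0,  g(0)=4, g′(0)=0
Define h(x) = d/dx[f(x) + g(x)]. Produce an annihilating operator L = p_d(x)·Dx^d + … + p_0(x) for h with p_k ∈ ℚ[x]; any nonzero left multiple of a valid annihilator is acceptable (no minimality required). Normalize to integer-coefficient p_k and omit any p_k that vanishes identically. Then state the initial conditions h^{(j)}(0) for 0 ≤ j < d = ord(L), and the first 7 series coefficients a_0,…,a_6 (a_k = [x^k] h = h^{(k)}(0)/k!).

L = (1344 - 288·x + 432·x^2) + (-116 + 396·x - 216·x^2 + 216·x^3)·Dx + (336 - 72·x + 108·x^2)·Dx^2 + (-29 + 99·x - 54·x^2 + 54·x^3)·Dx^3  (order 3).
h: a_k = 9, 38, 243, 2948/3, 3645, 196798/15, 45927, …
ICs: h(0) = 9, h′(0) = 38, h′′(0) = 486.

f: a_k = 3, 9, 27, 81, 243, 729, 2187, …
g: a_k = 4, 0, -8, 0, 8/3, 0, -16/45, …
Weyl lclm of L_f,L_g ⇒ L₀ (ord ≤ 3).
Differentiate: ansatz ord ≤ ord L₀ ⇒ L.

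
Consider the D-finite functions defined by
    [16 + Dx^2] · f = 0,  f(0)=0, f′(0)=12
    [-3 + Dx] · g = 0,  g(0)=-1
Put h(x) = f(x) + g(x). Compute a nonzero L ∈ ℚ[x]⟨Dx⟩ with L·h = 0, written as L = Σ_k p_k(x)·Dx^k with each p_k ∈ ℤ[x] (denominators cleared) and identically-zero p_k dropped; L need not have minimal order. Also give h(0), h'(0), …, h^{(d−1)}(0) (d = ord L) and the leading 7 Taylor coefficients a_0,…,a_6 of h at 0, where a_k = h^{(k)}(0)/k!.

L = -48 + 16·Dx - 3·Dx^2 + Dx^3  (order 3).
h: a_k = -1, 9, -9/2, -73/2, -27/8, 943/40, -81/80, …
ICs: h(0) = -1, h′(0) = 9, h′′(0) = -9.

f: a_k = 0, 12, 0, -32, 0, 128/5, 0, …
g: a_k = -1, -3, -9/2, -9/2, -27/8, -81/40, -81/80, …
f+g: L₀ = lclm(L_f,L_g), ord ≤ 2+1.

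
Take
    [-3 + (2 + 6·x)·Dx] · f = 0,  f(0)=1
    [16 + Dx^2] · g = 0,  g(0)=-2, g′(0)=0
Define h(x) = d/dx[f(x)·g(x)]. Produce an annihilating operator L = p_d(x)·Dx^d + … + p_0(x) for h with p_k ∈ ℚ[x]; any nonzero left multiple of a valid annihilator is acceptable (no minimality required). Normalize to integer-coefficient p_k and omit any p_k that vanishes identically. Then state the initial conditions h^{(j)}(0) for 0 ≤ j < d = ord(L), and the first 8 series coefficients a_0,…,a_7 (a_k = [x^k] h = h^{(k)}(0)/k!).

f: a_k = 1, 3/2, -9/8, 27/16, -405/128, 1701/256, -15309/1024, 72171/2048, …
g: a_k = -2, 0, 16, 0, -64/3, 0, 512/45, 0, …
L₀ := L_f ⊗_s L_g (sym. prod.), ord ≤ 2.
h₀' ⇒ L via d/dx closure of L₀.
L = (9613 + 83712·x + 273024·x^2 + 442368·x^3 + 331776·x^4) + (-444 - 5940·x - 20736·x^2 - 20736·x^3)·Dx + (364 + 3720·x + 14796·x^2 + 27648·x^3 + 20736·x^4)·Dx^2  (order 2).
h: a_k = -3, 73/2, 495/8, -6337/48, -11705/128, 337609/3840, 1817053/15360, -82369729/645120, …
ICs: h(0) = -3, h′(0) = 73/2.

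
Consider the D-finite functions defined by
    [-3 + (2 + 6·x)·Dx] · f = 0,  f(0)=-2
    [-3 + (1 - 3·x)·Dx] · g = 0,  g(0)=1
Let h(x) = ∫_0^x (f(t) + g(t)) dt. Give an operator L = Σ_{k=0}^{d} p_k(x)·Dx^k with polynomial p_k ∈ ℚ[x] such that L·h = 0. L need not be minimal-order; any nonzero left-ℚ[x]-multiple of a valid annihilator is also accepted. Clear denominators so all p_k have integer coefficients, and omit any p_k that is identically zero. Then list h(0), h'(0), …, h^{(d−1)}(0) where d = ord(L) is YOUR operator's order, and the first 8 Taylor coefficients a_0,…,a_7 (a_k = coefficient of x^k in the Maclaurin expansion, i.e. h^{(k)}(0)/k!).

L = (45 + 81·x)·Dx + (-27 - 126·x - 243·x^2)·Dx^2 + (2 + 18·x - 18·x^2 - 162·x^3)·Dx^3  (order 3).
h: a_k = 0, -1, 0, 15/4, 189/32, 5589/320, 9801/256, 388557/3584, …
ICs: h(0) = 0, h′(0) = -1, h′′(0) = 0.

f: a_k = -2, -3, 9/4, -27/8, 405/64, -1701/128, 15309/512, -72171/1024, …
g: a_k = 1, 3, 9, 27, 81, 243, 729, 2187, …
Sum ⇒ L₀ = lclm(L_f,L_g) in ℚ(x)⟨Dx⟩.
∫: right-multiply L₀ by Dx.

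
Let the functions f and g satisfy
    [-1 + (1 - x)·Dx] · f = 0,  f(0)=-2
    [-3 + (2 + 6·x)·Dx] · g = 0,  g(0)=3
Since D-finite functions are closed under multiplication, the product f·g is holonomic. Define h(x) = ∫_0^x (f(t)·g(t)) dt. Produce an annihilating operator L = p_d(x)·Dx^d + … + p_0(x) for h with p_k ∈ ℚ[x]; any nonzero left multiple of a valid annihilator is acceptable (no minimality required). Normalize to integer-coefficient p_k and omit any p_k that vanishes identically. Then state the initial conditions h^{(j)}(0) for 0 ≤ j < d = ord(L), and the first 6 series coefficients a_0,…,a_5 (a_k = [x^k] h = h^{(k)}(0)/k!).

L = (5 + 3·x)·Dx + (-2 - 4·x + 6·x^2)·Dx^2  (order 2).
h: a_k = 0, -6, -15/2, -11/4, -147/32, 39/320, …
ICs: h(0) = 0, h′(0) = -6.

f: a_k = -2, -2, -2, -2, -2, -2, …
g: a_k = 3, 9/2, -27/8, 81/16, -1215/128, 5103/256, …
f·g: L₀ = L_f ⊗_s L_g, ord ≤ 1·1.
h=∫h₀ ⇒ L = L₀·Dx.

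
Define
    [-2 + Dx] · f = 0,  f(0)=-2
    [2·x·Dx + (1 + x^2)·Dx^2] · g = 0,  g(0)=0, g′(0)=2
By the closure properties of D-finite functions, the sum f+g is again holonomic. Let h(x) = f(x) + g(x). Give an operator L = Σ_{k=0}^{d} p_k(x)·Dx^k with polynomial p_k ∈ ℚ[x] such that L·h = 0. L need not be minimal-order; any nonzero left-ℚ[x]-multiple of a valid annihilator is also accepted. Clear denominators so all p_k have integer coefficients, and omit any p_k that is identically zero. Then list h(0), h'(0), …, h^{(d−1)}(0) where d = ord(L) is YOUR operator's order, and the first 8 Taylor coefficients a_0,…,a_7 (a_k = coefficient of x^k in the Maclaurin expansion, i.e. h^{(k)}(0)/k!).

L = (2 - 4·x - 6·x^2 - 4·x^3)·Dx + (-3 - x^2 - 2·x^4)·Dx^2 + (1 + x + 2·x^2 + x^3 + x^4)·Dx^3  (order 3).
h: a_k = -2, -2, -4, -10/3, -4/3, -2/15, -8/45, -106/315, …
ICs: h(0) = -2, h′(0) = -2, h′′(0) = -8.

f: a_k = -2, -4, -4, -8/3, -4/3, -8/15, -8/45, -16/315, …
g: a_k = 0, 2, 0, -2/3, 0, 2/5, 0, -2/7, …
Weyl lclm of L_f,L_g ⇒ L₀ (ord ≤ 3).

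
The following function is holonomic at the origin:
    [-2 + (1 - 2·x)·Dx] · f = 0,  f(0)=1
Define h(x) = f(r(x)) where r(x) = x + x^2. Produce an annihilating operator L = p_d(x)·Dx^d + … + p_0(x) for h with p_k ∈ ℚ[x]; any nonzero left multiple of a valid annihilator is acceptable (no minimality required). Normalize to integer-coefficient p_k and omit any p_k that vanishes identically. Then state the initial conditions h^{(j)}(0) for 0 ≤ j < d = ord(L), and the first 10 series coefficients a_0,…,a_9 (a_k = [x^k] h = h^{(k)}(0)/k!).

f: a_k = 1, 2, 4, 8, 16, 32, 64, 128, 256, 512, …
h₀=f(r): pull back L_f along r ⇒ L₀.
L = (2 + 4·x) + (-1 + 2·x + 2·x^2)·Dx  (order 1).
h: a_k = 1, 2, 6, 16, 44, 120, 328, 896, 2448, 6688, …
ICs: h(0) = 1.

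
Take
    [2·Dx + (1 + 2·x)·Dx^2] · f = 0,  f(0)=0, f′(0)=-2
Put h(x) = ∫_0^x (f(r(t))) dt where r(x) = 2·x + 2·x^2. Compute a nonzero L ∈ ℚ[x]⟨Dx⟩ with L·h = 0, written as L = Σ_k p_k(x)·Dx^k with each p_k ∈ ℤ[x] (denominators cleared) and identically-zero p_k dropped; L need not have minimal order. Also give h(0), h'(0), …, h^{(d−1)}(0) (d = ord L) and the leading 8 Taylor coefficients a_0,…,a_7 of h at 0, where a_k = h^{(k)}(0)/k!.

f: a_k = 0, -2, 2, -8/3, 4, -32/5, 32/3, -128/7, …
Substitute x→r, Dx→(1/r')Dx; clear ⇒ L₀.
∫: right-multiply L₀ by Dx.
L = 2·Dx^2 + (1 + 2·x)·Dx^3  (order 3).
h: a_k = 0, 0, -2, 4/3, -4/3, 8/5, -32/15, 64/21, …
ICs: h(0) = 0, h′(0) = 0, h′′(0) = -4.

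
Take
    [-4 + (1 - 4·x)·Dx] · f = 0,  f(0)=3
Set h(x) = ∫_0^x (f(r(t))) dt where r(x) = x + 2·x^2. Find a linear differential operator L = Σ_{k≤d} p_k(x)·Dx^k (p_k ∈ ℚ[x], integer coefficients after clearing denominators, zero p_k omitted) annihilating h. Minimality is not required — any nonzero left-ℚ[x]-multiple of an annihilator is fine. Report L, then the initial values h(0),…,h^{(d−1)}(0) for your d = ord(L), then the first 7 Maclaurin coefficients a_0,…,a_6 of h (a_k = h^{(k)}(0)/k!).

f: a_k = 3, 12, 48, 192, 768, 3072, 12288, …
f∘r: x↦r, Dx↦Dx/r' in L_f ⇒ L₀.
Integrate: L := L₀·Dx.
L = (4 + 16·x)·Dx + (-1 + 4·x + 8·x^2)·Dx^2  (order 2).
h: a_k = 0, 3, 6, 24, 96, 2112/5, 1920, …
ICs: h(0) = 0, h′(0) = 3.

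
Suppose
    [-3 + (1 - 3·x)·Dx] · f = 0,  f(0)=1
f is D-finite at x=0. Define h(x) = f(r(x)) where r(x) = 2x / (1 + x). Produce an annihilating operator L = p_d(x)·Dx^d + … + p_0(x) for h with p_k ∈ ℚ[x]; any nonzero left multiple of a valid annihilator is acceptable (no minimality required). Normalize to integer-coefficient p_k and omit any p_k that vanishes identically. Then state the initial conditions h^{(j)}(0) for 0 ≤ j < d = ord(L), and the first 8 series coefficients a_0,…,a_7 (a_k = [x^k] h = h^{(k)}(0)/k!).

f: a_k = 1, 3, 9, 27, 81, 243, 729, 2187, …
Substitute x→r, Dx→(1/r')Dx; clear ⇒ L₀.
L = 6 + (-1 + 4·x + 5·x^2)·Dx  (order 1).
h: a_k = 1, 6, 30, 150, 750, 3750, 18750, 93750, …
ICs: h(0) = 1.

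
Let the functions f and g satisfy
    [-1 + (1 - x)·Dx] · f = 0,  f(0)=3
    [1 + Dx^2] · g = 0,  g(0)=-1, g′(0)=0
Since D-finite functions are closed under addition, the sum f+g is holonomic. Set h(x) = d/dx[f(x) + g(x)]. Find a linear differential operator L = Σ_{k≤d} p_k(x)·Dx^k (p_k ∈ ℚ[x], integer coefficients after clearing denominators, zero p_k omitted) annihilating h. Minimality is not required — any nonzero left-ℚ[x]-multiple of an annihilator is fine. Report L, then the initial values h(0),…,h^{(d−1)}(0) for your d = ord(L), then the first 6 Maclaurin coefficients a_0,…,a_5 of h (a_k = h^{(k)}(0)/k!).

L = (26 - 4·x + 2·x^2) + (-7 + 9·x - 3·x^2 + x^3)·Dx + (26 - 4·x + 2·x^2)·Dx^2 + (-7 + 9·x - 3·x^2 + x^3)·Dx^3  (order 3).
h: a_k = 3, 7, 9, 71/6, 15, 2161/120, …
ICs: h(0) = 3, h′(0) = 7, h′′(0) = 18.

f: a_k = 3, 3, 3, 3, 3, 3, …
g: a_k = -1, 0, 1/2, 0, -1/24, 0, …
Sum ⇒ L₀ = lclm(L_f,L_g) in ℚ(x)⟨Dx⟩.
h=h₀': d/dx-closure on L₀ ⇒ L.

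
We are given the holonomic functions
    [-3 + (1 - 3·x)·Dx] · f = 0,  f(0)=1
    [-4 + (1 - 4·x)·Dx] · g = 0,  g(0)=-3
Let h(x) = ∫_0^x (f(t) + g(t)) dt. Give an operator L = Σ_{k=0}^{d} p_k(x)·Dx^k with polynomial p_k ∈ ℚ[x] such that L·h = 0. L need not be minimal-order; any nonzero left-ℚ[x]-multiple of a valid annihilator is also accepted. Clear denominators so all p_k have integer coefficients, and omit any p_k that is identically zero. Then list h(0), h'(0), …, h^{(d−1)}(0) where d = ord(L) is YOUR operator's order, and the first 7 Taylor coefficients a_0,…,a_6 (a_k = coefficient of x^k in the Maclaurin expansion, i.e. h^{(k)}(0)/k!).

L = -24·Dx + (14 - 48·x)·Dx^2 + (-1 + 7·x - 12·x^2)·Dx^3  (order 3).
h: a_k = 0, -2, -9/2, -13, -165/4, -687/5, -943/2, …
ICs: h(0) = 0, h′(0) = -2, h′′(0) = -9.

f: a_k = 1, 3, 9, 27, 81, 243, 729, …
g: a_k = -3, -12, -48, -192, -768, -3072, -12288, …
f+g: L₀ = lclm(L_f,L_g), ord ≤ 1+1.
h=∫h₀ ⇒ L = L₀·Dx.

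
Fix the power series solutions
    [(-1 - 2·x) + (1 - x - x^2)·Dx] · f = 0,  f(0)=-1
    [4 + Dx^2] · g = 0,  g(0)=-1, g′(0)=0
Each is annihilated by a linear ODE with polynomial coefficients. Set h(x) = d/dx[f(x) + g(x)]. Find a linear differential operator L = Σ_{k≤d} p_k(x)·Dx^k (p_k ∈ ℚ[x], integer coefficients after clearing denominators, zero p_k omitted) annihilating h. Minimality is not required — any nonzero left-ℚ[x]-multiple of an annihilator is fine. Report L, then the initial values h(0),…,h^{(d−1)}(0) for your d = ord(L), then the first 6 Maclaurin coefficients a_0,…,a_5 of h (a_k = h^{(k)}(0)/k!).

f: a_k = -1, -1, -2, -3, -5, -8, …
g: a_k = -1, 0, 2, 0, -2/3, 0, …
f+g: L₀ = lclm(L_f,L_g), ord ≤ 1+2.
h=h₀': d/dx-closure on L₀ ⇒ L.
L = (272 + 704·x + 880·x^2 + 400·x^3 + 320·x^4 + 144·x^5 + 48·x^6) + (-44 - 52·x + 108·x^2 + 80·x^3 + 40·x^4 + 72·x^5 + 56·x^6 + 16·x^7)·Dx + (68 + 176·x + 220·x^2 + 100·x^3 + 80·x^4 + 36·x^5 + 12·x^6)·Dx^2 + (-11 - 13·x + 27·x^2 + 20·x^3 + 10·x^4 + 18·x^5 + 14·x^6 + 4·x^7)·Dx^3  (order 3).
h: a_k = -1, 0, -9, -68/3, -40, -1162/15, …
ICs: h(0) = -1, h′(0) = 0, h′′(0) = -18.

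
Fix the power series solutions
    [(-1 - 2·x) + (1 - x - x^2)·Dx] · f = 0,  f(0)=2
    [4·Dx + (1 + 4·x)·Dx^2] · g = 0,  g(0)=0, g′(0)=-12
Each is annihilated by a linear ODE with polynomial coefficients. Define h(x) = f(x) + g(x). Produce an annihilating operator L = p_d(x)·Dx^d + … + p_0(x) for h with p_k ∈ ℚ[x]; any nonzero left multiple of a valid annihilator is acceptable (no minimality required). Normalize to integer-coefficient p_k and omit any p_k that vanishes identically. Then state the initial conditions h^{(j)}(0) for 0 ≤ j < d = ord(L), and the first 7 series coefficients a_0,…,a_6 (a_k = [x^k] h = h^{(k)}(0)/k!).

f: a_k = 2, 2, 4, 6, 10, 16, 26, …
g: a_k = 0, -12, 24, -64, 192, -3072/5, 2048, …
Sum ⇒ L₀ = lclm(L_f,L_g) in ℚ(x)⟨Dx⟩.
L = (100 + 272·x + 392·x^2 + 144·x^3 + 96·x^4)·Dx + (-7 + 96·x + 434·x^2 + 540·x^3 + 304·x^4 + 160·x^5)·Dx^2 + (-4 - 25·x - 28·x^2 + 46·x^3 + 73·x^4 + 76·x^5 + 32·x^6)·Dx^3  (order 3).
h: a_k = 2, -10, 28, -58, 202, -2992/5, 2074, …
ICs: h(0) = 2, h′(0) = -10, h′′(0) = 56.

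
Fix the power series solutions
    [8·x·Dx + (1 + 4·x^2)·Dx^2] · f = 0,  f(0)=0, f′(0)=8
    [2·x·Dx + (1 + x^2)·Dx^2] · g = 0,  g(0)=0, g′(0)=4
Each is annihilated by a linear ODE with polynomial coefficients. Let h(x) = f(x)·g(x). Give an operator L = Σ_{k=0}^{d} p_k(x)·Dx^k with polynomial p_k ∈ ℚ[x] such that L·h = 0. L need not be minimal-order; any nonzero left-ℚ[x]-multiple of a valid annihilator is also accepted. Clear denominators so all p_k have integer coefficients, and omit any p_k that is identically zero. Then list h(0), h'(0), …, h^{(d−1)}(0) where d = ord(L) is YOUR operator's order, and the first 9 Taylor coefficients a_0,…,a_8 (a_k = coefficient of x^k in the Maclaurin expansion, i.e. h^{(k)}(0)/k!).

f: a_k = 0, 8, 0, -32/3, 0, 128/5, 0, -512/7, 0, …
g: a_k = 0, 4, 0, -4/3, 0, 4/5, 0, -4/7, 0, …
h₀=f·g: eliminate ⇒ L₀, order ≤ 2·2.
L = (-96·x - 800·x^3 - 1024·x^5 + 640·x^7 + 1536·x^9)·Dx + (-20 - 412·x^2 - 1440·x^4 - 896·x^6 + 2240·x^8 + 2304·x^10)·Dx^2 + (-40·x - 280·x^3 - 480·x^5 + 272·x^7 + 1280·x^9 + 768·x^11)·Dx^3 + (-1 - 10·x^2 - 29·x^4 + 116·x^8 + 160·x^10 + 64·x^12)·Dx^4  (order 4).
h: a_k = 0, 0, 32, 0, -160/3, 0, 5536/45, 0, -7136/21, …
ICs: h(0) = 0, h′(0) = 0, h′′(0) = 64, h′′′(0) = 0.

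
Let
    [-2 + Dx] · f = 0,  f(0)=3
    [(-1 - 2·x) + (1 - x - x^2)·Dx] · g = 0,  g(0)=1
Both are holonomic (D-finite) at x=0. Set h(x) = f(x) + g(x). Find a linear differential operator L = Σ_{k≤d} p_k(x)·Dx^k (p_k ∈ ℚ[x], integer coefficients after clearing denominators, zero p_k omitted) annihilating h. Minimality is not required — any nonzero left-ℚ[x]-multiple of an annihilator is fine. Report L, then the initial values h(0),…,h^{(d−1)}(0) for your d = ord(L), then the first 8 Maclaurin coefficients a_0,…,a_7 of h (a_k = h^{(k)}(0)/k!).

L = (4 + 8·x + 24·x^2 + 8·x^3) + (-14·x - 10·x^2 + 8·x^3 + 4·x^4)·Dx + (-1 + 5·x - x^2 - 6·x^3 - 2·x^4)·Dx^2  (order 2).
h: a_k = 4, 7, 8, 7, 7, 44/5, 199/15, 2213/105, …
ICs: h(0) = 4, h′(0) = 7.

f: a_k = 3, 6, 6, 4, 2, 4/5, 4/15, 8/105, …
g: a_k = 1, 1, 2, 3, 5, 8, 13, 21, …
f+g: L₀ = lclm(L_f,L_g), ord ≤ 1+1.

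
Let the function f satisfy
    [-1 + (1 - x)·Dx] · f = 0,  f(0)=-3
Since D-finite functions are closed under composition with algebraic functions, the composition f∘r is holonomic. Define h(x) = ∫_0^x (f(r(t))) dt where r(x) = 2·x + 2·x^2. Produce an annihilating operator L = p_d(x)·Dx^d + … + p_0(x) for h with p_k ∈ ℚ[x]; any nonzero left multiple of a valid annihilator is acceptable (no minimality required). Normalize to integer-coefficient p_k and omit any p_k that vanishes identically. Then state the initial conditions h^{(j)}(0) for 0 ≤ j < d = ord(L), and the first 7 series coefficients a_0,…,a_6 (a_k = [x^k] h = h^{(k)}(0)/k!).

f: a_k = -3, -3, -3, -3, -3, -3, -3, …
h₀=f(r): pull back L_f along r ⇒ L₀.
Integrate: L := L₀·Dx.
L = (2 + 4·x)·Dx + (-1 + 2·x + 2·x^2)·Dx^2  (order 2).
h: a_k = 0, -3, -3, -6, -12, -132/5, -60, …
ICs: h(0) = 0, h′(0) = -3.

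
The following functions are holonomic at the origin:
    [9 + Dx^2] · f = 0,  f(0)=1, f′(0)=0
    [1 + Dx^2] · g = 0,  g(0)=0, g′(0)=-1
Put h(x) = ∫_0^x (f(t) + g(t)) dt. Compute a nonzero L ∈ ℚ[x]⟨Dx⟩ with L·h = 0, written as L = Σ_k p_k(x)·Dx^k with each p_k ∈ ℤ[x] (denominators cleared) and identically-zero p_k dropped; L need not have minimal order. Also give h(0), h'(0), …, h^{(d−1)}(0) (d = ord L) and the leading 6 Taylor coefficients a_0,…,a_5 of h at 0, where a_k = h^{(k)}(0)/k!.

L = 9·Dx + 10·Dx^3 + Dx^5  (order 5).
h: a_k = 0, 1, -1/2, -3/2, 1/24, 27/40, …
ICs: h(0) = 0, h′(0) = 1, h′′(0) = -1, h′′′(0) = -9, h′′′′(0) = 1.

f: a_k = 1, 0, -9/2, 0, 27/8, 0, …
g: a_k = 0, -1, 0, 1/6, 0, -1/120, …
L₀ := lclm(L_f,L_g); ord L₀ ≤ 2+2.
h=∫h₀ ⇒ L = L₀·Dx.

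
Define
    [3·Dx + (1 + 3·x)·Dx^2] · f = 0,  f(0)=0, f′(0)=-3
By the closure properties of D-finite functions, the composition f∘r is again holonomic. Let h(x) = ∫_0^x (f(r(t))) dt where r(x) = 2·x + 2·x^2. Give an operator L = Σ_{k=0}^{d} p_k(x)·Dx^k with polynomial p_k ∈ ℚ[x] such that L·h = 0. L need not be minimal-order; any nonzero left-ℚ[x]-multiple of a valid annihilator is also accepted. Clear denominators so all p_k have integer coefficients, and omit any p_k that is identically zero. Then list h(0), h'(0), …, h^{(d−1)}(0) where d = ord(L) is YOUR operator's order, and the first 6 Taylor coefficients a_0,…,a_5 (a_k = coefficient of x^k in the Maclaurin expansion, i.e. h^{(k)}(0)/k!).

L = (4 + 12·x + 12·x^2)·Dx^2 + (1 + 8·x + 18·x^2 + 12·x^3)·Dx^3  (order 3).
h: a_k = 0, 0, -3, 4, -9, 126/5, …
ICs: h(0) = 0, h′(0) = 0, h′′(0) = -6.

f: a_k = 0, -3, 9/2, -9, 81/4, -243/5, …
Substitute x→r, Dx→(1/r')Dx; clear ⇒ L₀.
h=∫₀ˣh₀: take L = L₀·Dx.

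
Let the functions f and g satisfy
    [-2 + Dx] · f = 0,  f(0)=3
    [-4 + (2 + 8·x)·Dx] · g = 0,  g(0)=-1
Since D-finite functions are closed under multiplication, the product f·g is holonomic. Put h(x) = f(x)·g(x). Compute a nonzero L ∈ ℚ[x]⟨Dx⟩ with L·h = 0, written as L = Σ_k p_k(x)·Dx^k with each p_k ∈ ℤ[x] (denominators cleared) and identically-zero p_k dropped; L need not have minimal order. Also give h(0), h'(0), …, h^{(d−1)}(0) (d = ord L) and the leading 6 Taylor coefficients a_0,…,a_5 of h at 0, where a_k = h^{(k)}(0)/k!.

L = (-4 - 8·x) + (1 + 4·x)·Dx  (order 1).
h: a_k = -3, -12, -12, -16, 8, -224/5, …
ICs: h(0) = -3.

f: a_k = 3, 6, 6, 4, 2, 4/5, …
g: a_k = -1, -2, 2, -4, 10, -28, …
L₀ := L_f ⊗_s L_g (sym. prod.), ord ≤ 1.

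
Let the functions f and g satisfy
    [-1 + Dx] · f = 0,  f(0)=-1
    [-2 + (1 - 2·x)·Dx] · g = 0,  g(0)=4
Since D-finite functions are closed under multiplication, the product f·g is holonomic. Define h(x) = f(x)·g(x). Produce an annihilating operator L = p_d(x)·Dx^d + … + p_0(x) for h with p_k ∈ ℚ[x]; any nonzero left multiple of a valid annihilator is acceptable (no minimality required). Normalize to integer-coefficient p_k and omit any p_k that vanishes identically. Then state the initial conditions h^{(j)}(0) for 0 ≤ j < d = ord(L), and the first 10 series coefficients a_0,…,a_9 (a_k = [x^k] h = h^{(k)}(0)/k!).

f: a_k = -1, -1, -1/2, -1/6, -1/24, -1/120, -1/720, -1/5040, -1/40320, -1/362880, …
g: a_k = 4, 8, 16, 32, 64, 128, 256, 512, 1024, 2048, …
h₀=f·g: eliminate ⇒ L₀, order ≤ 1·1.
L = (3 - 2·x) + (-1 + 2·x)·Dx  (order 1).
h: a_k = -4, -12, -26, -158/3, -211/2, -6331/30, -75973/180, -354541/420, -17017969/10080, -306323443/90720, …
ICs: h(0) = -4.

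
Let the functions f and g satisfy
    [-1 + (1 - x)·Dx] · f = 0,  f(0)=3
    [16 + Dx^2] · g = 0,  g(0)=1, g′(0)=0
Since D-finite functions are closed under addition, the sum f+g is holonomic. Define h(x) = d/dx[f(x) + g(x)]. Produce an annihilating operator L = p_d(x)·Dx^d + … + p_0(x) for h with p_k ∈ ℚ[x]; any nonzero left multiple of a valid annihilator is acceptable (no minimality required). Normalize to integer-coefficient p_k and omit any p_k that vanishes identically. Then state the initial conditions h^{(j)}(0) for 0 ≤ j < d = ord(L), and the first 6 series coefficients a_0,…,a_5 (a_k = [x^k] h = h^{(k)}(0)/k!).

L = (448 - 512·x + 256·x^2) + (-176 + 432·x - 384·x^2 + 128·x^3)·Dx + (28 - 32·x + 16·x^2)·Dx^2 + (-11 + 27·x - 24·x^2 + 8·x^3)·Dx^3  (order 3).
h: a_k = 3, -10, 9, 164/3, 15, -242/15, …
ICs: h(0) = 3, h′(0) = -10, h′′(0) = 18.

f: a_k = 3, 3, 3, 3, 3, 3, …
g: a_k = 1, 0, -8, 0, 32/3, 0, …
L₀ := lclm(L_f,L_g); ord L₀ ≤ 1+2.
Differentiate: ansatz ord ≤ ord L₀ ⇒ L.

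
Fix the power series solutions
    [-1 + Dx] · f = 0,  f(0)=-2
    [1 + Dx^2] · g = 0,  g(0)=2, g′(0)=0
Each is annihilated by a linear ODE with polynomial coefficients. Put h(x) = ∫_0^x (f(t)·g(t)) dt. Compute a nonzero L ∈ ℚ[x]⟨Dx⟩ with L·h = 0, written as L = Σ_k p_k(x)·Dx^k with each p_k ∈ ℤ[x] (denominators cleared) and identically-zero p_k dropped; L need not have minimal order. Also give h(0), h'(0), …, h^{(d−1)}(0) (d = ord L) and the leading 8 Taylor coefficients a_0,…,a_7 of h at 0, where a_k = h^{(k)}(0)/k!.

L = 2·Dx - 2·Dx^2 + Dx^3  (order 3).
h: a_k = 0, -4, -2, 0, 1/3, 2/15, 1/45, 0, …
ICs: h(0) = 0, h′(0) = -4, h′′(0) = -4.

f: a_k = -2, -2, -1, -1/3, -1/12, -1/60, -1/360, -1/2520, …
g: a_k = 2, 0, -1, 0, 1/12, 0, -1/360, 0, …
Sym-product of L_f,L_g gives L₀ (≤ ord 2).
h=∫h₀ ⇒ L = L₀·Dx.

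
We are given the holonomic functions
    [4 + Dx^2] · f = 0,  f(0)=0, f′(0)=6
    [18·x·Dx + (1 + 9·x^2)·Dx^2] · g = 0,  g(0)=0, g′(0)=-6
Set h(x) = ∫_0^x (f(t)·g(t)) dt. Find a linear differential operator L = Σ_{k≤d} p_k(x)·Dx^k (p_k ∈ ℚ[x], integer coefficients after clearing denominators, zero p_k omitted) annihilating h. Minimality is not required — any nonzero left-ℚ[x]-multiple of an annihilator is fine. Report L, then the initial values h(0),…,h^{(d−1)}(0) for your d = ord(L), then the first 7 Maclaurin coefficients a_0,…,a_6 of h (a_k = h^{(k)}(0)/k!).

L = (2080 + 50256·x^2 + 89424·x^4 + 186624·x^6 + 419904·x^8)·Dx + (3168·x + 38880·x^3 + 139968·x^5 + 419904·x^7)·Dx^2 + (572 + 13788·x^2 + 33048·x^4 + 93312·x^6 + 209952·x^8)·Dx^3 + (792·x + 9720·x^3 + 34992·x^5 + 104976·x^7)·Dx^4 + (13 + 306·x^2 + 2673·x^4 + 11664·x^6 + 26244·x^8)·Dx^5  (order 5).
h: a_k = 0, 0, 0, -12, 0, 132/5, 0, …
ICs: h(0) = 0, h′(0) = 0, h′′(0) = 0, h′′′(0) = -72, h′′′′(0) = 0.

f: a_k = 0, 6, 0, -4, 0, 4/5, 0, …
g: a_k = 0, -6, 0, 18, 0, -486/5, 0, …
L₀ := L_f ⊗_s L_g (sym. prod.), ord ≤ 4.
Integrate: L := L₀·Dx.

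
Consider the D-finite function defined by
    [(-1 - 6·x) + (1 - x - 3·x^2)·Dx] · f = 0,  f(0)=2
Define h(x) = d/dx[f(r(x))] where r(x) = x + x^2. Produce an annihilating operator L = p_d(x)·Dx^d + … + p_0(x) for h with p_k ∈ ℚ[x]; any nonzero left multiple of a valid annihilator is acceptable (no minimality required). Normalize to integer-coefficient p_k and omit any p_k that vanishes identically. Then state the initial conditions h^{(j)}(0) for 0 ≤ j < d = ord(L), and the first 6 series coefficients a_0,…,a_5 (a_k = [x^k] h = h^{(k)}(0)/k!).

f: a_k = 2, 2, 8, 14, 38, 80, …
Substitute x→r, Dx→(1/r')Dx; clear ⇒ L₀.
h=h₀': d/dx-closure on L₀ ⇒ L.
L = (10 + 60·x + 168·x^2 + 396·x^3 + 648·x^4 + 540·x^5 + 180·x^6) + (-1 - 7·x - 6·x^2 + 44·x^3 + 135·x^4 + 180·x^5 + 126·x^6 + 36·x^7)·Dx  (order 1).
h: a_k = 2, 20, 90, 352, 1370, 5016, …
ICs: h(0) = 2.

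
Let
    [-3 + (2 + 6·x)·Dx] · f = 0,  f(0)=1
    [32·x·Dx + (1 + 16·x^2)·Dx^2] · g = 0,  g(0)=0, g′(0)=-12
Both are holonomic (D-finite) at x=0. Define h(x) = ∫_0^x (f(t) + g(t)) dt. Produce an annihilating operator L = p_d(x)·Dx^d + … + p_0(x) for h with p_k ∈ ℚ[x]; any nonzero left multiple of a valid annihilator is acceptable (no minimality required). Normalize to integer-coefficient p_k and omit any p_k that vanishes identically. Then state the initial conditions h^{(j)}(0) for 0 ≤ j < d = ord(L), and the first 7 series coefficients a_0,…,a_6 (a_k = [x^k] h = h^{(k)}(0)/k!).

f: a_k = 1, 3/2, -9/8, 27/16, -405/128, 1701/256, -15309/1024, …
g: a_k = 0, -12, 0, 64, 0, -3072/5, 0, …
Weyl lclm of L_f,L_g ⇒ L₀ (ord ≤ 3).
∫: right-multiply L₀ by Dx.
L = (-192 - 1440·x + 9216·x^2 + 13824·x^3)·Dx^2 + (-155 - 768·x + 4128·x^2 + 36864·x^3 + 48384·x^4)·Dx^3 + (-6 + 110·x + 576·x^2 + 2624·x^3 + 10752·x^4 + 13824·x^5)·Dx^4  (order 4).
h: a_k = 0, 1, -21/4, -3/8, 1051/64, -81/128, -259309/2560, …
ICs: h(0) = 0, h′(0) = 1, h′′(0) = -21/2, h′′′(0) = -9/4.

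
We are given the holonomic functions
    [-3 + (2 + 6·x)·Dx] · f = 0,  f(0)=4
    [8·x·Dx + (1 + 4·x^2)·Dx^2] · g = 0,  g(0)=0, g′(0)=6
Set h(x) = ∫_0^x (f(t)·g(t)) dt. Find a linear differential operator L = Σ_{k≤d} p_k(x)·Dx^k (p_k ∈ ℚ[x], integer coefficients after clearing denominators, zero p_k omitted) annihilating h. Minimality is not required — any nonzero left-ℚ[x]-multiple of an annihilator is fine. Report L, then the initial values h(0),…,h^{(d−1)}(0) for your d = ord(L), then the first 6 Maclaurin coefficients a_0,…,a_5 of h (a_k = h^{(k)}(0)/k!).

L = (27 - 48·x - 36·x^2)·Dx + (-12 - 4·x + 144·x^2 + 144·x^3)·Dx^2 + (4 + 24·x + 52·x^2 + 96·x^3 + 144·x^4)·Dx^3  (order 3).
h: a_k = 0, 0, 12, 12, -59/4, -3/2, …
ICs: h(0) = 0, h′(0) = 0, h′′(0) = 24.

f: a_k = 4, 6, -9/2, 27/4, -405/32, 1701/64, …
g: a_k = 0, 6, 0, -8, 0, 96/5, …
h₀=f·g: eliminate ⇒ L₀, order ≤ 1·2.
Integrate: L := L₀·Dx.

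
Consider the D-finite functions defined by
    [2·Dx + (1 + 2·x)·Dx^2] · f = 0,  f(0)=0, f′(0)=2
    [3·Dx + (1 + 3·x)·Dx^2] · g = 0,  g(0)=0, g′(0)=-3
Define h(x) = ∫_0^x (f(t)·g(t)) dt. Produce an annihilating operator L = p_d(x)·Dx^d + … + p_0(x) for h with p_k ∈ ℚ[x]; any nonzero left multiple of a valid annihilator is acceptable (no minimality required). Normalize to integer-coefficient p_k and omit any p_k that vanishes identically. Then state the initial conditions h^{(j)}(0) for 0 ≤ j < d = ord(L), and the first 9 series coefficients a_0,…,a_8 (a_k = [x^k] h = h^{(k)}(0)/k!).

f: a_k = 0, 2, -2, 8/3, -4, 32/5, -32/3, 128/7, -32, …
g: a_k = 0, -3, 9/2, -9, 81/4, -243/5, 243/2, -2187/7, 6561/8, …
Sym-product of L_f,L_g gives L₀ (≤ ord 4).
h=∫₀ˣh₀: take L = L₀·Dx.
L = (156 + 720·x + 864·x^2)·Dx^2 + (310 + 2244·x + 5400·x^2 + 4320·x^3)·Dx^3 + (88 + 860·x + 3132·x^2 + 5040·x^3 + 3024·x^4)·Dx^4 + (5 + 62·x + 305·x^2 + 744·x^3 + 900·x^4 + 432·x^5)·Dx^5  (order 5).
h: a_k = 0, 0, 0, -2, 15/4, -7, 55/4, -1989/70, 491/8, …
ICs: h(0) = 0, h′(0) = 0, h′′(0) = 0, h′′′(0) = -12, h′′′′(0) = 90.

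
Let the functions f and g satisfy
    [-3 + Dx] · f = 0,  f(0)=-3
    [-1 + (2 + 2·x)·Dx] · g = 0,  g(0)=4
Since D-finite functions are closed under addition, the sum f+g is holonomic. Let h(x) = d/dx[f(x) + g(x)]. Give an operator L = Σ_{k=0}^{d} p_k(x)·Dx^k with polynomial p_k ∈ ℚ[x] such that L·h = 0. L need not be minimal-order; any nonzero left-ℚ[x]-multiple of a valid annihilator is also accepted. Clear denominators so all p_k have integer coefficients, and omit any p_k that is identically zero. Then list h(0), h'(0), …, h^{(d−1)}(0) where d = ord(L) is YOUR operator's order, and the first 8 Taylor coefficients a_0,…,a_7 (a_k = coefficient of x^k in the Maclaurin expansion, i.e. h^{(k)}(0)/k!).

L = (-27 - 18·x) + (-33 - 72·x - 36·x^2)·Dx + (14 + 26·x + 12·x^2)·Dx^2  (order 2).
h: a_k = -7, -28, -159/4, -329/8, -1909/64, -11979/640, -22173/2560, -154983/35840, …
ICs: h(0) = -7, h′(0) = -28.

f: a_k = -3, -9, -27/2, -27/2, -81/8, -243/40, -243/80, -729/560, …
g: a_k = 4, 2, -1/2, 1/4, -5/32, 7/64, -21/256, 33/512, …
f+g: L₀ = lclm(L_f,L_g), ord ≤ 1+1.
Derive L from L₀ (diff closure).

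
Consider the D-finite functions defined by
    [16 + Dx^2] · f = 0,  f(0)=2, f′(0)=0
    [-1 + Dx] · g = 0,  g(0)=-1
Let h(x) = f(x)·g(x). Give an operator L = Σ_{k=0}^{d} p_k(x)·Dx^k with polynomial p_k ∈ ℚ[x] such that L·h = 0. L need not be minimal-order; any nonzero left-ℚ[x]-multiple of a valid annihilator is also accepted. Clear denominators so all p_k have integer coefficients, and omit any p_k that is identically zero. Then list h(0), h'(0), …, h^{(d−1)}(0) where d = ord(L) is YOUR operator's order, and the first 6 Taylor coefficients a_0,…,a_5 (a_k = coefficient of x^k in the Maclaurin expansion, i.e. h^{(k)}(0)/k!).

f: a_k = 2, 0, -16, 0, 64/3, 0, …
g: a_k = -1, -1, -1/2, -1/6, -1/24, -1/120, …
L₀ := L_f ⊗_s L_g (sym. prod.), ord ≤ 2.
L = 17 - 2·Dx + Dx^2  (order 2).
h: a_k = -2, -2, 15, 47/3, -161/12, -1121/60, …
ICs: h(0) = -2, h′(0) = -2.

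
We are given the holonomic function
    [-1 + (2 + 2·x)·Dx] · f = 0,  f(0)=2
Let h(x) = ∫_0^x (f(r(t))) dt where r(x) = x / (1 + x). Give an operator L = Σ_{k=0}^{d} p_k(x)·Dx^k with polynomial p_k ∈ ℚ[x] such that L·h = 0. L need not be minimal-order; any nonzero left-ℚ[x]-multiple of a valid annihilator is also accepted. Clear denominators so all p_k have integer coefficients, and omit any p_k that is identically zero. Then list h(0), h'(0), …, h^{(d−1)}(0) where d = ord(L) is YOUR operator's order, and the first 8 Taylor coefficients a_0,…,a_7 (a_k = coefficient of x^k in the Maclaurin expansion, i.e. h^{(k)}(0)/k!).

L = -Dx + (2 + 6·x + 4·x^2)·Dx^2  (order 2).
h: a_k = 0, 2, 1/2, -5/12, 13/32, -141/320, 133/256, -2353/3584, …
ICs: h(0) = 0, h′(0) = 2.

f: a_k = 2, 1, -1/4, 1/8, -5/64, 7/128, -21/512, 33/1024, …
Change of var in L_f (x↦r) gives L₀.
h=∫₀ˣh₀: take L = L₀·Dx.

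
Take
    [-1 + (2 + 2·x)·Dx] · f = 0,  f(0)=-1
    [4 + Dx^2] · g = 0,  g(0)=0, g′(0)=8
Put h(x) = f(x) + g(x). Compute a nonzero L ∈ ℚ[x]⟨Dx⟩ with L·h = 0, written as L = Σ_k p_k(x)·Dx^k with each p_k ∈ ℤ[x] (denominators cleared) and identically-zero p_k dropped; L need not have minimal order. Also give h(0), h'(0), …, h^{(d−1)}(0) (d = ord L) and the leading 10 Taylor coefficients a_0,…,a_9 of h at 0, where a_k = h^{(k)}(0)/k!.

L = (-76 - 128·x - 64·x^2) + (120 + 376·x + 384·x^2 + 128·x^3)·Dx + (-19 - 32·x - 16·x^2)·Dx^2 + (30 + 94·x + 96·x^2 + 32·x^3)·Dx^3  (order 3).
h: a_k = -1, 15/2, 1/8, -259/48, 5/128, 3991/3840, 21/1024, -75931/645120, 429/32768, -978449/185794560, …
ICs: h(0) = -1, h′(0) = 15/2, h′′(0) = 1/4.

f: a_k = -1, -1/2, 1/8, -1/16, 5/128, -7/256, 21/1024, -33/2048, 429/32768, -715/65536, …
g: a_k = 0, 8, 0, -16/3, 0, 16/15, 0, -32/315, 0, 16/2835, …
h₀=f+g: left-lcm gives L₀, ord ≤ 3.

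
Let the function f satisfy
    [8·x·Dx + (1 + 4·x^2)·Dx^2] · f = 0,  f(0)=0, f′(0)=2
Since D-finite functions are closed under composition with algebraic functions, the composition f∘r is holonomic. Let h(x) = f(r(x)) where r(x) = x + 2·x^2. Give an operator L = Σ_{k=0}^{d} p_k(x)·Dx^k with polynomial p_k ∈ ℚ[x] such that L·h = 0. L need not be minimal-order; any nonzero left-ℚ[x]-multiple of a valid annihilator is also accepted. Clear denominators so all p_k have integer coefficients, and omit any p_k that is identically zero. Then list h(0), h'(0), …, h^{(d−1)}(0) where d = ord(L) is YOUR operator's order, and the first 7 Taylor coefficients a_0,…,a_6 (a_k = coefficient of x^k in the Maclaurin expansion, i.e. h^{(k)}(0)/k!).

f: a_k = 0, 2, 0, -8/3, 0, 32/5, 0, …
L₀ from L_f via x↦r, Dx↦r'^{-1}Dx.
L = (-4 + 8·x + 64·x^2 + 192·x^3 + 192·x^4)·Dx + (1 + 4·x + 4·x^2 + 32·x^3 + 80·x^4 + 64·x^5)·Dx^2  (order 2).
h: a_k = 0, 2, 4, -8/3, -16, -128/5, 128/3, …
ICs: h(0) = 0, h′(0) = 2.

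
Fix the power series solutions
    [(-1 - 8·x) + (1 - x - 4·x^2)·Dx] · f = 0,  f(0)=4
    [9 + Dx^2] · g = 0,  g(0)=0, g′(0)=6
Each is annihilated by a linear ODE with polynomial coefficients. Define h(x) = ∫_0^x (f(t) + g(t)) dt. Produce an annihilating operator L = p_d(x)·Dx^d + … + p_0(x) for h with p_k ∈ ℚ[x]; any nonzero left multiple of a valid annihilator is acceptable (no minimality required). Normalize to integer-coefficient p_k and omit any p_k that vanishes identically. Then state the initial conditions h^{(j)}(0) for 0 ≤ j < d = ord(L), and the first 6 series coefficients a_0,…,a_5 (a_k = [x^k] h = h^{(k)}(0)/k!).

L = (567 + 4806·x + 3321·x^2 + 9936·x^3 + 6480·x^4 + 10368·x^5)·Dx + (-171 + 117·x + 441·x^2 - 135·x^3 + 540·x^4 + 3888·x^5 + 5184·x^6)·Dx^2 + (63 + 534·x + 369·x^2 + 1104·x^3 + 720·x^4 + 1152·x^5)·Dx^3 + (-19 + 13·x + 49·x^2 - 15·x^3 + 60·x^4 + 432·x^5 + 576·x^6)·Dx^4  (order 4).
h: a_k = 0, 4, 5, 20/3, 27/4, 116/5, …
ICs: h(0) = 0, h′(0) = 4, h′′(0) = 10, h′′′(0) = 40.

f: a_k = 4, 4, 20, 36, 116, 260, …
g: a_k = 0, 6, 0, -9, 0, 81/20, …
Weyl lclm of L_f,L_g ⇒ L₀ (ord ≤ 3).
h=∫h₀ ⇒ L = L₀·Dx.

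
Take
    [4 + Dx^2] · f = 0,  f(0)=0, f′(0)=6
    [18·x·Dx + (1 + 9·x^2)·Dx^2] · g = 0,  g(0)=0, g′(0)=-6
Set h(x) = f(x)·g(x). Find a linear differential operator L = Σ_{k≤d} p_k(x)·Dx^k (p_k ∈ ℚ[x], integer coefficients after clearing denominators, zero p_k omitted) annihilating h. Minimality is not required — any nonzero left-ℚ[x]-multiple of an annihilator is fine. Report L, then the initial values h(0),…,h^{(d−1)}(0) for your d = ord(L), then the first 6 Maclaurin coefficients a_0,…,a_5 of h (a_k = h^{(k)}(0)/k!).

f: a_k = 0, 6, 0, -4, 0, 4/5, …
g: a_k = 0, -6, 0, 18, 0, -486/5, …
L₀ := L_f ⊗_s L_g (sym. prod.), ord ≤ 4.
L = (2080 + 50256·x^2 + 89424·x^4 + 186624·x^6 + 419904·x^8) + (3168·x + 38880·x^3 + 139968·x^5 + 419904·x^7)·Dx + (572 + 13788·x^2 + 33048·x^4 + 93312·x^6 + 209952·x^8)·Dx^2 + (792·x + 9720·x^3 + 34992·x^5 + 104976·x^7)·Dx^3 + (13 + 306·x^2 + 2673·x^4 + 11664·x^6 + 26244·x^8)·Dx^4  (order 4).
h: a_k = 0, 0, -36, 0, 132, 0, …
ICs: h(0) = 0, h′(0) = 0, h′′(0) = -72, h′′′(0) = 0.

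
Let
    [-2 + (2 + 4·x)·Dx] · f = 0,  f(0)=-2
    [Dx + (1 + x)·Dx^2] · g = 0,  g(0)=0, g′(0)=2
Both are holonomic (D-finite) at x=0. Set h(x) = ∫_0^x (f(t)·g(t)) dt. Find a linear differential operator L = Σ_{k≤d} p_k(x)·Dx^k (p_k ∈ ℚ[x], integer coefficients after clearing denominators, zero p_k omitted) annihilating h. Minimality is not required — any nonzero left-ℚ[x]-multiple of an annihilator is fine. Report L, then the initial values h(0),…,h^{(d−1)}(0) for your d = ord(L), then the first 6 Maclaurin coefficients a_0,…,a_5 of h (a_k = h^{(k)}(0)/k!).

f: a_k = -2, -2, 1, -1, 5/4, -7/4, …
g: a_k = 0, 2, -1, 2/3, -1/2, 2/5, …
f·g: L₀ = L_f ⊗_s L_g, ord ≤ 1·2.
Integrate: L := L₀·Dx.
L = (2 + x)·Dx + (-1 - 2·x)·Dx^2 + (1 + 5·x + 8·x^2 + 4·x^3)·Dx^3  (order 3).
h: a_k = 0, 0, -2, -2/3, 2/3, -2/3, …
ICs: h(0) = 0, h′(0) = 0, h′′(0) = -4.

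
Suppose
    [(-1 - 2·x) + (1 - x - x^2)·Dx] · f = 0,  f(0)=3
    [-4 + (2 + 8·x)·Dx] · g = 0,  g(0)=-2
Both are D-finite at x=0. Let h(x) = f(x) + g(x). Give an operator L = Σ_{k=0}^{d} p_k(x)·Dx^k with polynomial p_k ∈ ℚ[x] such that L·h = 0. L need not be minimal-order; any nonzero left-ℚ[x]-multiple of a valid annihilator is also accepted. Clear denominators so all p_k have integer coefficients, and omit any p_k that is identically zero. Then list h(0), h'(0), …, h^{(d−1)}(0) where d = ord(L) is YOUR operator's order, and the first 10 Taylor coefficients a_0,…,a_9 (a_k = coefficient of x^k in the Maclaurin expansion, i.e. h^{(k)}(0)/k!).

f: a_k = 3, 3, 6, 9, 15, 24, 39, 63, 102, 165, …
g: a_k = -2, -4, 4, -8, 20, -56, 168, -528, 1716, -5720, …
L₀ := lclm(L_f,L_g); ord L₀ ≤ 1+1.
L = (-12 - 48·x - 48·x^2 - 40·x^3) + (8 + 30·x + 114·x^2 + 152·x^3 + 100·x^4)·Dx + (1 - 5·x - 39·x^2 + 6·x^3 + 82·x^4 + 40·x^5)·Dx^2  (order 2).
h: a_k = 1, -1, 10, 1, 35, -32, 207, -465, 1818, -5555, …
ICs: h(0) = 1, h′(0) = -1.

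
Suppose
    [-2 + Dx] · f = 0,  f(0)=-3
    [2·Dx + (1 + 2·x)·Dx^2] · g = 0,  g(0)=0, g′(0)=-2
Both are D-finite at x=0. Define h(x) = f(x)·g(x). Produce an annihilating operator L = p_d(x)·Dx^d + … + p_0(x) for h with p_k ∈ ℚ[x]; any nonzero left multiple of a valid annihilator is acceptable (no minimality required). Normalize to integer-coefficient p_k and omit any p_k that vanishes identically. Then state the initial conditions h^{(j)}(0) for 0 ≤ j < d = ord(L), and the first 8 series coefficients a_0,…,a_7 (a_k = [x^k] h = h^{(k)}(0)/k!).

L = 8·x + (-2 - 8·x)·Dx + (1 + 2·x)·Dx^2  (order 2).
h: a_k = 0, 6, 6, 8, 0, 36/5, -28/3, 368/21, …
ICs: h(0) = 0, h′(0) = 6.

f: a_k = -3, -6, -6, -4, -2, -4/5, -4/15, -8/105, …
g: a_k = 0, -2, 2, -8/3, 4, -32/5, 32/3, -128/7, …
h₀=f·g: eliminate ⇒ L₀, order ≤ 1·2.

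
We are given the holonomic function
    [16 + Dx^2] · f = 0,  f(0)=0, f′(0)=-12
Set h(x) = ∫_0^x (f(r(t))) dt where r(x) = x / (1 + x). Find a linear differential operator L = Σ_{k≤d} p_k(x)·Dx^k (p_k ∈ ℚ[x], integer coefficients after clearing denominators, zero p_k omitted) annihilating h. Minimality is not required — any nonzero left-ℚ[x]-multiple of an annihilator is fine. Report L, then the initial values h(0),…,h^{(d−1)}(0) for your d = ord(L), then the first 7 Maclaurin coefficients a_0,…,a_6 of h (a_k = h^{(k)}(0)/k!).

f: a_k = 0, -12, 0, 32, 0, -128/5, 0, …
f∘r: x↦r, Dx↦Dx/r' in L_f ⇒ L₀.
h=∫h₀ ⇒ L = L₀·Dx.
L = 16·Dx + (2 + 6·x + 6·x^2 + 2·x^3)·Dx^2 + (1 + 4·x + 6·x^2 + 4·x^3 + x^4)·Dx^3  (order 3).
h: a_k = 0, 0, -6, 4, 5, -84/5, 386/15, …
ICs: h(0) = 0, h′(0) = 0, h′′(0) = -12.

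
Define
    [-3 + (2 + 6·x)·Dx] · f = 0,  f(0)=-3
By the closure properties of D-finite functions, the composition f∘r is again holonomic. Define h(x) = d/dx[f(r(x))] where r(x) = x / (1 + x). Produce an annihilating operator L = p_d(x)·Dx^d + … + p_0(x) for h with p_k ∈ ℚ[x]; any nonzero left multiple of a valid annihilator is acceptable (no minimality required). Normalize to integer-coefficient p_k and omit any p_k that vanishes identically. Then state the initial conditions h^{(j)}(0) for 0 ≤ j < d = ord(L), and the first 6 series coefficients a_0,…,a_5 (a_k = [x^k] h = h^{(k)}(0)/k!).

L = (-7 - 16·x) + (-2 - 10·x - 8·x^2)·Dx  (order 1).
h: a_k = -9/2, 63/4, -783/16, 5031/32, -136035/256, 956745/512, …
ICs: h(0) = -9/2.

f: a_k = -3, -9/2, 27/8, -81/16, 1215/128, -5103/256, …
f∘r: x↦r, Dx↦Dx/r' in L_f ⇒ L₀.
h₀' ⇒ L via d/dx closure of L₀.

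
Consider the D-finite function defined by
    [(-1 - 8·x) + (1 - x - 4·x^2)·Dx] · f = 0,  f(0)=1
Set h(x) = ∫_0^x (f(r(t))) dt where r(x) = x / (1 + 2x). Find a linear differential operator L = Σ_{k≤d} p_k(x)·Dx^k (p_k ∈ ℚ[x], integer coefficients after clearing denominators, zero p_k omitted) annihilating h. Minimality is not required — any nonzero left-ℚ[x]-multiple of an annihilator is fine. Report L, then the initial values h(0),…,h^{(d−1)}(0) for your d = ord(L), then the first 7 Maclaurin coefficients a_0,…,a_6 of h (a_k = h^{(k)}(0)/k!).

L = (1 + 10·x)·Dx + (-1 - 5·x - 4·x^2 + 4·x^3)·Dx^2  (order 2).
h: a_k = 0, 1, 1/2, 1, -7/4, 27/5, -95/6, …
ICs: h(0) = 0, h′(0) = 1.

f: a_k = 1, 1, 5, 9, 29, 65, 181, …
f∘r: x↦r, Dx↦Dx/r' in L_f ⇒ L₀.
∫: right-multiply L₀ by Dx.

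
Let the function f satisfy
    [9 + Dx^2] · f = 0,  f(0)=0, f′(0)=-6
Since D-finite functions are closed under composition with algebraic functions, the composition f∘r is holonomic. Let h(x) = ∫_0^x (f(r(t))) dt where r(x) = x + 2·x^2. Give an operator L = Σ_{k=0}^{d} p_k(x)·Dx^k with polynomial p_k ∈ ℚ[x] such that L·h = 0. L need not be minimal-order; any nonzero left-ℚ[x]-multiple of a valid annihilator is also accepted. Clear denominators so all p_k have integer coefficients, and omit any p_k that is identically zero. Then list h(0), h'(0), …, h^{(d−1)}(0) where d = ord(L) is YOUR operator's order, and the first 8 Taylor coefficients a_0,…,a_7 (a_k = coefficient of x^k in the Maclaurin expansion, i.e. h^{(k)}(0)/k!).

L = (9 + 108·x + 432·x^2 + 576·x^3)·Dx - 4·Dx^2 + (1 + 4·x)·Dx^3  (order 3).
h: a_k = 0, 0, -3, -4, 9/4, 54/5, 693/40, 9/2, …
ICs: h(0) = 0, h′(0) = 0, h′′(0) = -6.

f: a_k = 0, -6, 0, 9, 0, -81/20, 0, 243/280, …
f∘r: x↦r, Dx↦Dx/r' in L_f ⇒ L₀.
h=∫h₀ ⇒ L = L₀·Dx.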